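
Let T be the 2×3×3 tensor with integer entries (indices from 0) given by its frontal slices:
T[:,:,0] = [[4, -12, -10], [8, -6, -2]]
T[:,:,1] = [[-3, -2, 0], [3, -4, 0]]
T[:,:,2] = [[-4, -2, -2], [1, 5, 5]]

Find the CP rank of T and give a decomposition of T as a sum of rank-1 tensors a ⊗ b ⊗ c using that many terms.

rank(T) = 3

Lower bound: in the mode-3 unfolding of T (rows indexed by k, columns by (i,j)) the 3×3 minor on rows k ∈ {0, 1, 2}, columns (i,j) ∈ {(0,0), (0,1), (0,2)} is det [[4, -12, -10], [-3, -2, 0], [-4, -2, -2]] = 108 ≠ 0, so that unfolding has rank ≥ 3 and hence rank(T) ≥ 3 (CP rank is at least every unfolding rank, though it can be larger).
Upper bound: T is a sum of 3 rank-1 terms, T = [1, -1] ⊗ [1, 2, 2] ⊗ [-2, -1, -2] + [1, 2] ⊗ [1, -2, -1] ⊗ [2, 2, 0] + [2, 1] ⊗ [1, -1, -1] ⊗ [2, -2, -1] (written with every a and b primitive with positive leading entry and the scale carried by c; CP decompositions are not unique, and this one is verified by expanding entrywise), so rank(T) ≤ 3.
These bounds meet, so rank(T) = 3.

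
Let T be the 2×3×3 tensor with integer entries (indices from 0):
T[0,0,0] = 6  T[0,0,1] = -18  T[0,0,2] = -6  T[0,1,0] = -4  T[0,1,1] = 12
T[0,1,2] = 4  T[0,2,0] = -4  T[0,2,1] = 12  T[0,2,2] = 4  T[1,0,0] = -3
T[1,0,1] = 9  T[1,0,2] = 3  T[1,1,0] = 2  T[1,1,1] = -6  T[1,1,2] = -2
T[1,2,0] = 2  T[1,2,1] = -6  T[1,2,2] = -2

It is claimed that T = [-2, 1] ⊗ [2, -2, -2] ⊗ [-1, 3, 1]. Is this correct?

No

Reconstruct entry (0,0,0) from the claimed factors: Σₗ aₗ[0]bₗ[0]cₗ[0] = (-2)·(2)·(-1) = 4, but T[0,0,0] = 6. The claim is false.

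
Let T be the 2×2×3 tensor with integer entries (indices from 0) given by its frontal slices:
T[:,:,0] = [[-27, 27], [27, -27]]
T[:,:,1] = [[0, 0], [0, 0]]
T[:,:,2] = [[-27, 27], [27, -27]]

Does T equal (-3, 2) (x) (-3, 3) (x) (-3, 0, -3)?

No

Reconstruct entry (1,0,0) from the claimed factors: Σₗ aₗ[1]bₗ[0]cₗ[0] = (2)·(-3)·(-3) = 18, but T[1,0,0] = 27. The claim is false.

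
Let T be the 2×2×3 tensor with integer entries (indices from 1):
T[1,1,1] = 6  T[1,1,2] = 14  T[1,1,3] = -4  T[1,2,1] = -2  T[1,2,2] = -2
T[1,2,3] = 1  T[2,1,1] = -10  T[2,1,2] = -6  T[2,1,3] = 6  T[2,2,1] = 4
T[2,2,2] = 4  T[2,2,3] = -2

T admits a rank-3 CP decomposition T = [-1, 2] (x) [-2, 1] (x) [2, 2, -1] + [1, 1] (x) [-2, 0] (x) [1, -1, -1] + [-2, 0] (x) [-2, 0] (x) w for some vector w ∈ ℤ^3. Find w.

w = [1, 2, -1]

Subtract the known terms from T to get the rank-1 residual R = [-2, 0] (x) [-2, 0] (x) w, so R[i,j,k] = a[i]·b[j]·w[k]. Pick indices with nonzero a[1]·b[1] = (-2)·(-2) = 4. Only the fibre through (1,1,·) is needed: R[1,1,:] = T[1,1,:] − Σₗ aₗ[1]bₗ[1]cₗ = [6, 14, -4] − (-1)·(-2)·[2, 2, -1] − (1)·(-2)·[1, -1, -1] = [4, 8, -4]. Then w[k] = R[1,1,k] / 4 for each k, giving w = [4, 8, -4] / 4 = [1, 2, -1].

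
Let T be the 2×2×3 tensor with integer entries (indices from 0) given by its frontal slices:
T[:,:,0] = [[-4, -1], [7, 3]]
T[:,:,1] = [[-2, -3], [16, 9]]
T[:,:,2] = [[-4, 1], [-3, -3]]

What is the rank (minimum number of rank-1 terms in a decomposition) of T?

Lower bound: in the mode-1 unfolding of T (rows indexed by i, columns by (j,k)) the 2×2 minor on rows i ∈ {0, 1}, columns (j,k) ∈ {(0,0), (0,1)} is det [[-4, -2], [7, 16]] = -50 ≠ 0, so that unfolding has rank ≥ 2 and hence rank(T) ≥ 2 (CP rank is at least every unfolding rank, though it can be larger).
Upper bound: with S_k = T[:,:,k], the two rank-1 terms a₁b₁ᵀ, a₂b₂ᵀ are the rank-1 members of the pencil x·S₀ + y·S₁.
det(x·S₀ + y·S₁) is −5·x² − 5·xy + 30·y² = (-5)·(x + 3·y)(x − 2·y), vanishing at (x:y) = (3:-1) and (2:1).
M₁ = 3·S₀ − S₁ = [[-10, 0], [5, 0]] = (-5)·(2, -1)(1, 0)ᵀ and M₂ = 2·S₀ + S₁ = [[-10, -5], [30, 15]] = (-5)·(1, -3)(2, 1)ᵀ, so take a₁ = (2, -1), b₁ = (1, 0), a₂ = (1, -3), b₂ = (2, 1).
Each slice is an integer combination of E₁ = a₁b₁ᵀ and E₂ = a₂b₂ᵀ: S₀ = −E₁ − E₂, S₁ = 2·E₁ − 3·E₂, S₂ = −3·E₁ + E₂; reading off coefficients, c₁ = (-1, 2, -3) and c₂ = (-1, -3, 1).
Hence T = (2, -1) ⊗ (1, 0) ⊗ (-1, 2, -3) + (1, -3) ⊗ (2, 1) ⊗ (-1, -3, 1), so rank(T) ≤ 2.
These bounds meet, so rank(T) = 2.

2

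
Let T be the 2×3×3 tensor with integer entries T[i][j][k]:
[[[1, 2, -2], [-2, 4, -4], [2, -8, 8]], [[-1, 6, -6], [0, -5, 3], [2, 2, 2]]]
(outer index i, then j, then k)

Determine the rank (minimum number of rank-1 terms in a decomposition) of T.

Lower bound: the mode-2 unfolding of T (rows indexed by j, columns by (i,k) = (0,0), (0,1), (0,2), (1,0), (1,1), (1,2)) is [[1, 2, -2, -1, 6, -6], [-2, 4, -4, 0, -5, 3], [2, -8, 8, 2, 2, 2]].
There the 3×3 minor on rows j ∈ {0, 1, 2}, columns (i,k) ∈ {(0,0), (0,1), (1,0)} is det [[1, 2, -1], [-2, 4, 0], [2, -8, 2]] = 8 ≠ 0, so this unfolding has rank ≥ 3; CP rank is at least every unfolding rank, so rank(T) ≥ 3. (Unfolding ranks only ever bound the CP rank from below — rank(T) can be strictly larger than all of them — so the matching upper bound has to come from an explicit 3-term decomposition.)
Upper bound: T is a sum of 3 rank-1 terms, T = (0, 1) ⊗ (0, 1, -2) ⊗ (-2, -1, -1) + (1, -1) ⊗ (1, -2, 2) ⊗ (1, -2, 2) + (1, 1) ⊗ (1, 0, -1) ⊗ (0, 4, -4) (one valid choice — decompositions are not unique — normalised so each a, b is primitive with positive first nonzero entry; check it by expanding all entries), so rank(T) ≤ 3.
These bounds meet, so rank(T) = 3.

3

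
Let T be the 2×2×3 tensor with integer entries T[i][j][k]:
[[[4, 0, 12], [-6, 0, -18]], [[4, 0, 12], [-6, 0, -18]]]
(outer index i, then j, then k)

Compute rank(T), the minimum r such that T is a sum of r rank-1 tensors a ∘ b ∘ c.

Lower bound: T ≠ 0 (e.g. T[0,0,0] = 4), so rank(T) ≥ 1.
Upper bound: if T = a ∘ b ∘ c then every fibre of T is a multiple of the corresponding factor, so read the factors off the fibres through the nonzero entry T[0,0,0] = 4.
The mode-1 fibre T[:,0,0] = [4, 4] gives a = [1, 1] (primitive direction); the mode-2 fibre T[0,:,0] = [4, -6] gives b = [2, -3]; then c[k] = T[0,0,k] / (a[0]·b[0]) = [4, 0, 12] / 2 = [2, 0, 6].
Expanding [1, 1] ∘ [2, -3] ∘ [2, 0, 6] reproduces all 12 entries of T, so T = [1, 1] ∘ [2, -3] ∘ [2, 0, 6] and rank(T) ≤ 1.
These bounds meet, so rank(T) = 1.

1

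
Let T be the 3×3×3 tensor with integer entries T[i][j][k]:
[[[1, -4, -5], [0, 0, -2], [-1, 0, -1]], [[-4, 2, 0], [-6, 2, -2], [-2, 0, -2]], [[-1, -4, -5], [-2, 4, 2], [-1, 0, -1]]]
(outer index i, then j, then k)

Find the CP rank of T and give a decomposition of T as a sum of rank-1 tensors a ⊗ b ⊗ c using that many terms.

rank(T) = 3

Lower bound: the mode-3 unfolding of T (rows indexed by k, columns by (i,j) = (0,0), (0,1), (0,2), (1,0), (1,1), (1,2), (2,0), (2,1), (2,2)) is [[1, 0, -1, -4, -6, -2, -1, -2, -1], [-4, 0, 0, 2, 2, 0, -4, 4, 0], [-5, -2, -1, 0, -2, -2, -5, 2, -1]].
There the 3×3 minor on rows k ∈ {0, 1, 2}, columns (i,j) ∈ {(0,0), (0,1), (0,2)} is det [[1, 0, -1], [-4, 0, 0], [-5, -2, -1]] = -8 ≠ 0, so this unfolding has rank ≥ 3; CP rank is at least every unfolding rank, so rank(T) ≥ 3. (Unfolding ranks only ever bound the CP rank from below — rank(T) can be strictly larger than all of them — so the matching upper bound has to come from an explicit 3-term decomposition.)
Upper bound: T is a sum of 3 rank-1 terms, T = [1, -1, 0] ⊗ [1, 1, 0] ⊗ [2, -2, -2] + [1, 0, 2] ⊗ [1, -1, 0] ⊗ [0, -2, -2] + [1, 2, 1] ⊗ [1, 2, 1] ⊗ [-1, 0, -1] (one valid choice — decompositions are not unique — normalised so each a, b is primitive with positive first nonzero entry; check it by expanding all entries), so rank(T) ≤ 3.
These bounds meet, so rank(T) = 3.
Check entry T[0,2,2] = -1: (1)·(0)·(-2) + (1)·(0)·(-2) + (1)·(1)·(-1) = -1.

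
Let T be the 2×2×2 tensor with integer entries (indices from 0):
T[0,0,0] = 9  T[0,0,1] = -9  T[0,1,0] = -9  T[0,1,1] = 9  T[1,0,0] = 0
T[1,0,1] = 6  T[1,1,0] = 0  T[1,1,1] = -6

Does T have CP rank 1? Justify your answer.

The mode-1 unfolding of T (rows indexed by i, columns by (j,k) = (0,0), (0,1), (1,0), (1,1)) is [[9, -9, -9, 9], [0, 6, 0, -6]].
There the 2×2 minor on rows i ∈ {0, 1}, columns (j,k) ∈ {(0,0), (0,1)} is det [[9, -9], [0, 6]] = 54 ≠ 0, so this unfolding has rank ≥ 2; CP rank is at least every unfolding rank, so rank(T) ≥ 2.
In particular rank(T) ≥ 2 > 1, so T is not rank-1.

No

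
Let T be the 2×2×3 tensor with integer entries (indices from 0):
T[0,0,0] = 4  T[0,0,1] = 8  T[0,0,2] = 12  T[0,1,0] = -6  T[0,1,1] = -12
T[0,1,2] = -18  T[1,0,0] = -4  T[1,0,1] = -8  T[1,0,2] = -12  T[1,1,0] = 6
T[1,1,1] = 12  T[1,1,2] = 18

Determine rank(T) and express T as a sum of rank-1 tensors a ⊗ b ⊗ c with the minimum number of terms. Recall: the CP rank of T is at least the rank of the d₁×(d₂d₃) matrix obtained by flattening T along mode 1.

Lower bound: T ≠ 0 (e.g. T[0,0,0] = 4), so rank(T) ≥ 1.
Upper bound: the mode-1 fibre T[:,0,0] = [4, -4] gives a = (1, -1) (primitive direction); the mode-2 fibre T[0,:,0] = [4, -6] gives b = (2, -3); then c[k] = T[0,0,k] / (a[0]·b[0]) = [4, 8, 12] / 2 = (2, 4, 6).
Expanding (1, -1) ⊗ (2, -3) ⊗ (2, 4, 6) reproduces all 12 entries of T, so T = (1, -1) ⊗ (2, -3) ⊗ (2, 4, 6) and rank(T) ≤ 1.
These bounds meet, so rank(T) = 1.

rank(T) = 1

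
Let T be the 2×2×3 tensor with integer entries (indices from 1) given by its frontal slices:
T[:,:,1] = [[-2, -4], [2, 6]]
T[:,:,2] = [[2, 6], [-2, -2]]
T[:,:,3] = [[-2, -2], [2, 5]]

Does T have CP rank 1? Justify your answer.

The mode-3 unfolding of T (rows indexed by k, columns by (i,j) = (1,1), (1,2), (2,1), (2,2)) is [[-2, -4, 2, 6], [2, 6, -2, -2], [-2, -2, 2, 5]].
There the 3×3 minor on rows k ∈ {1, 2, 3}, columns (i,j) ∈ {(1,1), (1,2), (2,2)} is det [[-2, -4, 6], [2, 6, -2], [-2, -2, 5]] = 20 ≠ 0, so this unfolding has rank ≥ 3; CP rank is at least every unfolding rank, so rank(T) ≥ 3.
In particular rank(T) ≥ 3 > 1, so T is not rank-1.

No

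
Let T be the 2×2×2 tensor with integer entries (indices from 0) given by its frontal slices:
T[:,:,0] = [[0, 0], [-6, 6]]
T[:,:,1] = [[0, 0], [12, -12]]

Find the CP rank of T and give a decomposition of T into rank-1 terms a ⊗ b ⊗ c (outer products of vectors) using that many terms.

rank(T) = 1

Lower bound: T ≠ 0 (e.g. T[1,0,0] = -6), so rank(T) ≥ 1.
Upper bound: if T = a ⊗ b ⊗ c then every fibre of T is a multiple of the corresponding factor, so read the factors off the fibres through the nonzero entry T[1,0,0] = -6.
The mode-1 fibre T[:,0,0] = [0, -6] gives a = [0, 1] (primitive direction); the mode-2 fibre T[1,:,0] = [-6, 6] gives b = [1, -1]; then c[k] = T[1,0,k] / (a[1]·b[0]) = [-6, 12] / 1 = [-6, 12].
Expanding [0, 1] ⊗ [1, -1] ⊗ [-6, 12] reproduces all 8 entries of T, so T = [0, 1] ⊗ [1, -1] ⊗ [-6, 12] and rank(T) ≤ 1.
These bounds meet, so rank(T) = 1.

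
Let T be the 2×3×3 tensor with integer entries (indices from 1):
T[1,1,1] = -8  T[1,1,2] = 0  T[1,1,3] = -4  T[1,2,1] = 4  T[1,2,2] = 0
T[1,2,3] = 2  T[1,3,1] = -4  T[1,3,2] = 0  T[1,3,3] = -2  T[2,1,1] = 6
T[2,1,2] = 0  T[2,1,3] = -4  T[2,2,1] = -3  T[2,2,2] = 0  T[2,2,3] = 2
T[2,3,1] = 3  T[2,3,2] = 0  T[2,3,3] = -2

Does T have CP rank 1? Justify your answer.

No

The mode-1 unfolding of T (rows indexed by i, columns by (j,k) = (1,1), (1,2), (1,3), (2,1), (2,2), (2,3), (3,1), (3,2), (3,3)) is [[-8, 0, -4, 4, 0, 2, -4, 0, -2], [6, 0, -4, -3, 0, 2, 3, 0, -2]].
There the 2×2 minor on rows i ∈ {1, 2}, columns (j,k) ∈ {(1,1), (1,3)} is det [[-8, -4], [6, -4]] = 56 ≠ 0, so this unfolding has rank ≥ 2; CP rank is at least every unfolding rank, so rank(T) ≥ 2.
In particular rank(T) ≥ 2 > 1, so T is not rank-1.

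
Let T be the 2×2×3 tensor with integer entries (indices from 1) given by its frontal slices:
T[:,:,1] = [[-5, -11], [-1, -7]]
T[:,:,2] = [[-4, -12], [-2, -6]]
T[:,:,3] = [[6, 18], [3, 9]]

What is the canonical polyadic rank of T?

Lower bound: in the mode-1 unfolding of T (rows indexed by i, columns by (j,k)) the 2×2 minor on rows i ∈ {1, 2}, columns (j,k) ∈ {(1,1), (1,2)} is det [[-5, -4], [-1, -2]] = 6 ≠ 0, so that unfolding has rank ≥ 2 and hence rank(T) ≥ 2 (CP rank is at least every unfolding rank, though it can be larger).
Upper bound: with S_k = T[:,:,k], the two rank-1 terms a₁b₁ᵀ, a₂b₂ᵀ are the rank-1 members of the pencil x·S₁ + y·S₂.
det(x·S₁ + y·S₂) is 24·x² + 24·xy = 24·(x + y)(x), vanishing at (x:y) = (1:-1) and (0:1).
M₁ = S₁ − S₂ = [[-1, 1], [1, -1]] = −(1, -1)(1, -1)ᵀ and M₂ = S₂ = [[-4, -12], [-2, -6]] = (-2)·(2, 1)(1, 3)ᵀ, so take a₁ = (1, -1), b₁ = (1, -1), a₂ = (2, 1), b₂ = (1, 3).
Each slice is an integer combination of E₁ = a₁b₁ᵀ and E₂ = a₂b₂ᵀ: S₁ = −E₁ − 2·E₂, S₂ = −2·E₂, S₃ = 3·E₂; reading off coefficients, c₁ = (-1, 0, 0) and c₂ = (-2, -2, 3).
Hence T = (1, -1) ⊗ (1, -1) ⊗ (-1, 0, 0) + (2, 1) ⊗ (1, 3) ⊗ (-2, -2, 3), so rank(T) ≤ 2.
These bounds meet, so rank(T) = 2.

2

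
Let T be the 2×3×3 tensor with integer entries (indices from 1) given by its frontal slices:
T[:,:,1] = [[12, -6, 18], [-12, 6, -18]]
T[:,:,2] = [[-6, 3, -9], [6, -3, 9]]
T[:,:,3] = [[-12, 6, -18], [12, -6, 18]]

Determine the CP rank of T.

Lower bound: T ≠ 0 (e.g. T[1,1,1] = 12), so rank(T) ≥ 1.
Upper bound: the mode-1 fibre T[:,1,1] = [12, -12] gives a = [1, -1] (primitive direction); the mode-2 fibre T[1,:,1] = [12, -6, 18] gives b = [2, -1, 3]; then c[k] = T[1,1,k] / (a[1]·b[1]) = [12, -6, -12] / 2 = [6, -3, -6].
Expanding [1, -1] ⊗ [2, -1, 3] ⊗ [6, -3, -6] reproduces all 18 entries of T, so T = [1, -1] ⊗ [2, -1, 3] ⊗ [6, -3, -6] and rank(T) ≤ 1.
These bounds meet, so rank(T) = 1.

1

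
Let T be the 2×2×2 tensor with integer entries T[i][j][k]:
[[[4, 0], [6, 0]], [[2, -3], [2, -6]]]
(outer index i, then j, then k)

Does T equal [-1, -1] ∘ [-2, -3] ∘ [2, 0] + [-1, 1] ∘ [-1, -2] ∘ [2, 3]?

No

Reconstruct entry (0,0,0) from the claimed factors: Σₗ aₗ[0]bₗ[0]cₗ[0] = (-1)·(-2)·(2) + (-1)·(-1)·(2) = 6, but T[0,0,0] = 4. The claim is false.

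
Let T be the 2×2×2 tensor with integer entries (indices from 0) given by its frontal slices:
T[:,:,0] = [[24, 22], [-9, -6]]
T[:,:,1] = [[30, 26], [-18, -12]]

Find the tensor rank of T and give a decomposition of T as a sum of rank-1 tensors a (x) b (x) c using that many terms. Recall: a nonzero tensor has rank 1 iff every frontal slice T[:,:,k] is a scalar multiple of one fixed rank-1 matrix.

rank(T) = 2

Lower bound: the mode-3 unfolding of T (rows indexed by k, columns by (i,j) = (0,0), (0,1), (1,0), (1,1)) is [[24, 22, -9, -6], [30, 26, -18, -12]].
There the 2×2 minor on rows k ∈ {0, 1}, columns (i,j) ∈ {(0,0), (0,1)} is det [[24, 22], [30, 26]] = -36 ≠ 0, so this unfolding has rank ≥ 2; CP rank is at least every unfolding rank, so rank(T) ≥ 2. (Unfolding ranks only ever bound the CP rank from below — rank(T) can be strictly larger than all of them — so the matching upper bound has to come from an explicit 2-term decomposition.)
Upper bound — finding two terms. Write S_k = T[:,:,k] for the frontal slices: S₀ = [[24, 22], [-9, -6]], S₁ = [[30, 26], [-18, -12]].
If T = a₁ (x) b₁ (x) c₁ + a₂ (x) b₂ (x) c₂ then each S_k = c₁[k]·a₁b₁ᵀ + c₂[k]·a₂b₂ᵀ. S₀ and S₁ are linearly independent, so a₁b₁ᵀ and a₂b₂ᵀ must span the same plane of matrices: they are the rank-1 matrices of the form x·S₀ + y·S₁.
det(x·S₀ + y·S₁) is 54·x² + 162·xy + 108·y² = 54·(x + 2·y)(x + y), vanishing at (x:y) = (2:-1) and (1:-1).
M₁ = 2·S₀ − S₁ = [[18, 18], [0, 0]] = 18·[1, 0][1, 1]ᵀ and M₂ = S₀ − S₁ = [[-6, -4], [9, 6]] = −[2, -3][3, 2]ᵀ, so take a₁ = [1, 0], b₁ = [1, 1], a₂ = [2, -3], b₂ = [3, 2].
Each slice is an integer combination of E₁ = a₁b₁ᵀ and E₂ = a₂b₂ᵀ: S₀ = 18·E₁ + E₂, S₁ = 18·E₁ + 2·E₂; reading off coefficients, c₁ = [18, 18] and c₂ = [1, 2].
Hence T = [1, 0] (x) [1, 1] (x) [18, 18] + [2, -3] (x) [3, 2] (x) [1, 2], so rank(T) ≤ 2.
These bounds meet, so rank(T) = 2.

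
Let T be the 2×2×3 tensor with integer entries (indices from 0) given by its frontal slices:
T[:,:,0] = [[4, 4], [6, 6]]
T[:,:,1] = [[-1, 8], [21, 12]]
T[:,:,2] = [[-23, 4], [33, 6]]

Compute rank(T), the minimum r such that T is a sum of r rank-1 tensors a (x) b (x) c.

Lower bound: in the mode-3 unfolding of T (rows indexed by k, columns by (i,j)) the 2×2 minor on rows k ∈ {0, 1}, columns (i,j) ∈ {(0,0), (0,1)} is det [[4, 4], [-1, 8]] = 36 ≠ 0, so that unfolding has rank ≥ 2 and hence rank(T) ≥ 2 (CP rank is at least every unfolding rank, though it can be larger).
Upper bound: with S_k = T[:,:,k], the two rank-1 terms a₁b₁ᵀ, a₂b₂ᵀ are the rank-1 members of the pencil x·S₀ + y·S₁.
det(x·S₀ + y·S₁) is −90·xy − 180·y² = (-90)·(x + 2·y)(y), vanishing at (x:y) = (2:-1) and (1:0).
M₁ = 2·S₀ − S₁ = [[9, 0], [-9, 0]] = 9·[1, -1][1, 0]ᵀ and M₂ = S₀ = [[4, 4], [6, 6]] = 2·[2, 3][1, 1]ᵀ, so take a₁ = [1, -1], b₁ = [1, 0], a₂ = [2, 3], b₂ = [1, 1].
Each slice is an integer combination of E₁ = a₁b₁ᵀ and E₂ = a₂b₂ᵀ: S₀ = 2·E₂, S₁ = −9·E₁ + 4·E₂, S₂ = −27·E₁ + 2·E₂; reading off coefficients, c₁ = [0, -9, -27] and c₂ = [2, 4, 2].
Hence T = [1, -1] (x) [1, 0] (x) [0, -9, -27] + [2, 3] (x) [1, 1] (x) [2, 4, 2], so rank(T) ≤ 2.
These bounds meet, so rank(T) = 2.

2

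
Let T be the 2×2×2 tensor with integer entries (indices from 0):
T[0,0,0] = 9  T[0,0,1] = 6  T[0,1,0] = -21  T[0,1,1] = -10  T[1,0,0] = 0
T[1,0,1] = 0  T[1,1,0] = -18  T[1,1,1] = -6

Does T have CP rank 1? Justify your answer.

No

The mode-1 unfolding of T (rows indexed by i, columns by (j,k) = (0,0), (0,1), (1,0), (1,1)) is [[9, 6, -21, -10], [0, 0, -18, -6]].
There the 2×2 minor on rows i ∈ {0, 1}, columns (j,k) ∈ {(0,0), (1,0)} is det [[9, -21], [0, -18]] = -162 ≠ 0, so this unfolding has rank ≥ 2; CP rank is at least every unfolding rank, so rank(T) ≥ 2.
In particular rank(T) ≥ 2 > 1, so T is not rank-1.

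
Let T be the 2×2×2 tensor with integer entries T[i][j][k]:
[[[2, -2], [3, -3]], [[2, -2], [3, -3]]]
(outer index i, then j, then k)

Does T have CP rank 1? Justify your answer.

Yes

If T = a (x) b (x) c then every fibre of T is a multiple of the corresponding factor, so read the factors off the fibres through the nonzero entry T[0,0,0] = 2.
The mode-1 fibre T[:,0,0] = [2, 2] gives a = (1, 1) (primitive direction); the mode-2 fibre T[0,:,0] = [2, 3] gives b = (2, 3); then c[k] = T[0,0,k] / (a[0]·b[0]) = [2, -2] / 2 = (1, -1).
Expanding (1, 1) (x) (2, 3) (x) (1, -1) reproduces all 8 entries of T, so T = (1, 1) (x) (2, 3) (x) (1, -1) and rank(T) ≤ 1.
Equivalently every frontal slice T[:,:,k] is c[k] times the rank-1 matrix (1, 1) (x) (2, 3). So T has rank 1 (it is nonzero).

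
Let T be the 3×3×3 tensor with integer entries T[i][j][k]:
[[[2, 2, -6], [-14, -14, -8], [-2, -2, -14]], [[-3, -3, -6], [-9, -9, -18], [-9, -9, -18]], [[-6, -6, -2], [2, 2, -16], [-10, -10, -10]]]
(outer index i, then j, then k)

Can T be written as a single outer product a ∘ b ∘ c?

No

The mode-1 unfolding of T (rows indexed by i, columns by (j,k) = (0,0), (0,1), (0,2), (1,0), (1,1), (1,2), (2,0), (2,1), (2,2)) is [[2, 2, -6, -14, -14, -8, -2, -2, -14], [-3, -3, -6, -9, -9, -18, -9, -9, -18], [-6, -6, -2, 2, 2, -16, -10, -10, -10]].
There the 2×2 minor on rows i ∈ {0, 1}, columns (j,k) ∈ {(0,0), (0,2)} is det [[2, -6], [-3, -6]] = -30 ≠ 0, so this unfolding has rank ≥ 2; CP rank is at least every unfolding rank, so rank(T) ≥ 2.
In particular rank(T) ≥ 2 > 1, so T is not rank-1.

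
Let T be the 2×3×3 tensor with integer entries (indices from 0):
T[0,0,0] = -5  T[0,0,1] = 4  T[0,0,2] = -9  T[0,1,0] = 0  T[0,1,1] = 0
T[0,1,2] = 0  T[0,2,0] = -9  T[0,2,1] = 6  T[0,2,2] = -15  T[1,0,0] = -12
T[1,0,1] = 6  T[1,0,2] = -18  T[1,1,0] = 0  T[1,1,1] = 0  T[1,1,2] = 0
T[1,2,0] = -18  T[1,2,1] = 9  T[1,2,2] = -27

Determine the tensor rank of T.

2

Lower bound: the mode-1 unfolding of T (rows indexed by i, columns by (j,k) = (0,0), (0,1), (0,2), (1,0), (1,1), (1,2), (2,0), (2,1), (2,2)) is [[-5, 4, -9, 0, 0, 0, -9, 6, -15], [-12, 6, -18, 0, 0, 0, -18, 9, -27]].
There the 2×2 minor on rows i ∈ {0, 1}, columns (j,k) ∈ {(0,0), (0,1)} is det [[-5, 4], [-12, 6]] = 18 ≠ 0, so this unfolding has rank ≥ 2; CP rank is at least every unfolding rank, so rank(T) ≥ 2. (Flattening ranks never certify an upper bound on CP rank; for that we must actually write T with 2 rank-1 terms.)
Upper bound — finding two terms. Write S_k = T[:,:,k] for the frontal slices: S₀ = [[-5, 0, -9], [-12, 0, -18]], S₁ = [[4, 0, 6], [6, 0, 9]], S₂ = [[-9, 0, -15], [-18, 0, -27]].
If T = a₁ ⊗ b₁ ⊗ c₁ + a₂ ⊗ b₂ ⊗ c₂ then each S_k = c₁[k]·a₁b₁ᵀ + c₂[k]·a₂b₂ᵀ. S₀ and S₁ are linearly independent, so a₁b₁ᵀ and a₂b₂ᵀ must span the same plane of matrices: they are the rank-1 matrices of the form x·S₀ + y·S₁.
The 2×2 minor of x·S₀ + y·S₁ on rows {0,1}, columns {0,2} is −18·x² + 9·xy = (-9)·(2·x − y)(x), vanishing at (x:y) = (1:2) and (0:1).
M₁ = S₀ + 2·S₁ = [[3, 0, 3], [0, 0, 0]] = 3·[1, 0][1, 0, 1]ᵀ and M₂ = S₁ = [[4, 0, 6], [6, 0, 9]] = [2, 3][2, 0, 3]ᵀ, so take a₁ = [1, 0], b₁ = [1, 0, 1], a₂ = [2, 3], b₂ = [2, 0, 3].
Each slice is an integer combination of E₁ = a₁b₁ᵀ and E₂ = a₂b₂ᵀ: S₀ = 3·E₁ − 2·E₂, S₁ = E₂, S₂ = 3·E₁ − 3·E₂; reading off coefficients, c₁ = [3, 0, 3] and c₂ = [-2, 1, -3].
Hence T = [1, 0] ⊗ [1, 0, 1] ⊗ [3, 0, 3] + [2, 3] ⊗ [2, 0, 3] ⊗ [-2, 1, -3], so rank(T) ≤ 2.
These bounds meet, so rank(T) = 2.
Check entry T[0,1,2] = 0: (1)·(0)·(3) + (2)·(0)·(-3) = 0.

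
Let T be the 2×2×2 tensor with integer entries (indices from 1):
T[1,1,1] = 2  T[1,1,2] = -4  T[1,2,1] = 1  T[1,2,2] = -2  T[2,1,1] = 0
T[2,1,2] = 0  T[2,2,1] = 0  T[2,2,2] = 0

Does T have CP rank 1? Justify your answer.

Yes

If T = a ⊗ b ⊗ c then every fibre of T is a multiple of the corresponding factor, so read the factors off the fibres through the nonzero entry T[1,1,1] = 2.
The mode-1 fibre T[:,1,1] = [2, 0] gives a = (1, 0) (primitive direction); the mode-2 fibre T[1,:,1] = [2, 1] gives b = (2, 1); then c[k] = T[1,1,k] / (a[1]·b[1]) = [2, -4] / 2 = (1, -2).
Expanding (1, 0) ⊗ (2, 1) ⊗ (1, -2) reproduces all 8 entries of T, so T = (1, 0) ⊗ (2, 1) ⊗ (1, -2) and rank(T) ≤ 1.
Equivalently every frontal slice T[:,:,k] is c[k] times the rank-1 matrix (1, 0) ⊗ (2, 1). So T has rank 1 (it is nonzero).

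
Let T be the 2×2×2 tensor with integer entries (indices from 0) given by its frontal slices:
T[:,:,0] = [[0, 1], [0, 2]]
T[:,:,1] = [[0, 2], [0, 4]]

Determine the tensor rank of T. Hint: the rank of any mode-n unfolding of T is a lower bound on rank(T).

1

Lower bound: T ≠ 0 (e.g. T[0,1,0] = 1), so rank(T) ≥ 1.
Upper bound: if T = a ⊗ b ⊗ c then every fibre of T is a multiple of the corresponding factor, so read the factors off the fibres through the nonzero entry T[0,1,0] = 1.
The mode-1 fibre T[:,1,0] = [1, 2] gives a = (1, 2) (primitive direction); the mode-2 fibre T[0,:,0] = [0, 1] gives b = (0, 1); then c[k] = T[0,1,k] / (a[0]·b[1]) = [1, 2] / 1 = (1, 2).
Expanding (1, 2) ⊗ (0, 1) ⊗ (1, 2) reproduces all 8 entries of T, so T = (1, 2) ⊗ (0, 1) ⊗ (1, 2) and rank(T) ≤ 1.
These bounds meet, so rank(T) = 1.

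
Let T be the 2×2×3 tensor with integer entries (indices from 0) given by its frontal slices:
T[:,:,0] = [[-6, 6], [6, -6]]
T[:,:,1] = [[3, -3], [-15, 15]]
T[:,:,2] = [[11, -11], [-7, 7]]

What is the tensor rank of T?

Lower bound: the mode-3 unfolding of T (rows indexed by k, columns by (i,j) = (0,0), (0,1), (1,0), (1,1)) is [[-6, 6, 6, -6], [3, -3, -15, 15], [11, -11, -7, 7]].
There the 2×2 minor on rows k ∈ {0, 1}, columns (i,j) ∈ {(0,0), (1,0)} is det [[-6, 6], [3, -15]] = 72 ≠ 0, so this unfolding has rank ≥ 2; CP rank is at least every unfolding rank, so rank(T) ≥ 2. (Unfolding ranks only ever bound the CP rank from below — rank(T) can be strictly larger than all of them — so the matching upper bound has to come from an explicit 2-term decomposition.)
Upper bound — finding two terms. Every mode-2 slice of T is a multiple of one matrix: T[:,j,:] = b[j]·M with b = [1, -1] and M = [[-6, 3, 11], [6, -15, -7]] (rows indexed by i, columns by k). So it suffices to write M as a sum of two rank-1 matrices.
Splitting M by its rows (i = 0, 1), M = [1, 0][-6, 3, 11]ᵀ + [0, 1][6, -15, -7]ᵀ.
Hence T = [1, 0] ∘ [1, -1] ∘ [-6, 3, 11] + [0, 1] ∘ [1, -1] ∘ [6, -15, -7], so rank(T) ≤ 2.
These bounds meet, so rank(T) = 2.
Check entry T[1,1,0] = -6: (0)·(-1)·(-6) + (1)·(-1)·(6) = -6.

2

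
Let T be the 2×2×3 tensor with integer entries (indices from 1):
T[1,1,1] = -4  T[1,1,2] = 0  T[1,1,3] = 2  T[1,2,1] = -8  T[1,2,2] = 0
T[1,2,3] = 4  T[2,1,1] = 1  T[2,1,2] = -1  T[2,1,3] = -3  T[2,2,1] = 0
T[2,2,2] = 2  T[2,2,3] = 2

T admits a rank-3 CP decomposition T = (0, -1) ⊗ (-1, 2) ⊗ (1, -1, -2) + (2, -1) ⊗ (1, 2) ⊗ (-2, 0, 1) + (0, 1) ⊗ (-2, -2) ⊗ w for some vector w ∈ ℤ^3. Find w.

w = (1, 0, 0)

Subtract the known terms from T to get the rank-1 residual R = (0, 1) ⊗ (-2, -2) ⊗ w, so R[i,j,k] = a[i]·b[j]·w[k]. Pick indices with nonzero a[2]·b[1] = (1)·(-2) = -2. Only the fibre through (2,1,·) is needed: R[2,1,:] = T[2,1,:] − Σₗ aₗ[2]bₗ[1]cₗ = [1, -1, -3] − (-1)·(-1)·(1, -1, -2) − (-1)·(1)·(-2, 0, 1) = [-2, 0, 0]. Then w[k] = R[2,1,k] / -2 for each k, giving w = [-2, 0, 0] / -2 = (1, 0, 0).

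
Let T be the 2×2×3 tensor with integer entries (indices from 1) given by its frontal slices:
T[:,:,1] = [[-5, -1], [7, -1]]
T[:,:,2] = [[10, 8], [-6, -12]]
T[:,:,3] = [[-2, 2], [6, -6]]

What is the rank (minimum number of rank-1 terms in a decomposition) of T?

Lower bound: the mode-3 unfolding of T (rows indexed by k, columns by (i,j) = (1,1), (1,2), (2,1), (2,2)) is [[-5, -1, 7, -1], [10, 8, -6, -12], [-2, 2, 6, -6]].
There the 2×2 minor on rows k ∈ {1, 2}, columns (i,j) ∈ {(1,1), (1,2)} is det [[-5, -1], [10, 8]] = -30 ≠ 0, so this unfolding has rank ≥ 2; CP rank is at least every unfolding rank, so rank(T) ≥ 2. (This is only a lower bound: in general the CP rank may exceed every unfolding rank, so we still need to exhibit 2 rank-1 terms summing to T.)
Upper bound — finding two terms. Write S_k = T[:,:,k] for the frontal slices: S₁ = [[-5, -1], [7, -1]], S₂ = [[10, 8], [-6, -12]], S₃ = [[-2, 2], [6, -6]].
If T = a₁ ⊗ b₁ ⊗ c₁ + a₂ ⊗ b₂ ⊗ c₂ then each S_k = c₁[k]·a₁b₁ᵀ + c₂[k]·a₂b₂ᵀ. S₁ and S₂ are linearly independent, so a₁b₁ᵀ and a₂b₂ᵀ must span the same plane of matrices: they are the rank-1 matrices of the form x·S₁ + y·S₂.
det(x·S₁ + y·S₂) is 12·x² − 12·xy − 72·y² = 12·(x − 3·y)(x + 2·y), vanishing at (x:y) = (3:1) and (2:-1).
M₁ = 3·S₁ + S₂ = [[-5, 5], [15, -15]] = (-5)·[1, -3][1, -1]ᵀ and M₂ = 2·S₁ − S₂ = [[-20, -10], [20, 10]] = (-10)·[1, -1][2, 1]ᵀ, so take a₁ = [1, -3], b₁ = [1, -1], a₂ = [1, -1], b₂ = [2, 1].
Each slice is an integer combination of E₁ = a₁b₁ᵀ and E₂ = a₂b₂ᵀ: S₁ = −E₁ − 2·E₂, S₂ = −2·E₁ + 6·E₂, S₃ = −2·E₁; reading off coefficients, c₁ = [-1, -2, -2] and c₂ = [-2, 6, 0].
Hence T = [1, -3] ⊗ [1, -1] ⊗ [-1, -2, -2] + [1, -1] ⊗ [2, 1] ⊗ [-2, 6, 0], so rank(T) ≤ 2.
These bounds meet, so rank(T) = 2.

2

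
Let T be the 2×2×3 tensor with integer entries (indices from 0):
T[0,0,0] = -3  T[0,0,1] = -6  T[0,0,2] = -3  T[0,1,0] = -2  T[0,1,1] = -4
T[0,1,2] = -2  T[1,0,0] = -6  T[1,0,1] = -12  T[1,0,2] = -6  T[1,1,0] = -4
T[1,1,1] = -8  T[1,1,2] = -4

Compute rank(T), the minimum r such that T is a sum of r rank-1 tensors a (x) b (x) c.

Lower bound: T ≠ 0 (e.g. T[0,0,0] = -3), so rank(T) ≥ 1.
Upper bound: if T = a (x) b (x) c then every fibre of T is a multiple of the corresponding factor, so read the factors off the fibres through the nonzero entry T[0,0,0] = -3.
The mode-1 fibre T[:,0,0] = [-3, -6] gives a = [1, 2] (primitive direction); the mode-2 fibre T[0,:,0] = [-3, -2] gives b = [3, 2]; then c[k] = T[0,0,k] / (a[0]·b[0]) = [-3, -6, -3] / 3 = [-1, -2, -1].
Expanding [1, 2] (x) [3, 2] (x) [-1, -2, -1] reproduces all 12 entries of T, so T = [1, 2] (x) [3, 2] (x) [-1, -2, -1] and rank(T) ≤ 1.
These bounds meet, so rank(T) = 1.

1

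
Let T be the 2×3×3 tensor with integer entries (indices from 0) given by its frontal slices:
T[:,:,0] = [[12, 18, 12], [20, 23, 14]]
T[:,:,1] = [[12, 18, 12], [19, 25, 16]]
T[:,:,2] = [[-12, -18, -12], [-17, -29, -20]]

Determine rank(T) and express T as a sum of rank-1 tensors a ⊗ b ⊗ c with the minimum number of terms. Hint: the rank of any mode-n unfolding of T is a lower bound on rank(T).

Lower bound: in the mode-2 unfolding of T (rows indexed by j, columns by (i,k)) the 2×2 minor on rows j ∈ {0, 1}, columns (i,k) ∈ {(0,0), (1,0)} is det [[12, 20], [18, 23]] = -84 ≠ 0, so that unfolding has rank ≥ 2 and hence rank(T) ≥ 2 (CP rank is at least every unfolding rank, though it can be larger).
Upper bound: with S_k = T[:,:,k], the two rank-1 terms a₁b₁ᵀ, a₂b₂ᵀ are the rank-1 members of the pencil x·S₀ + y·S₁.
The 2×2 minor of x·S₀ + y·S₁ on rows {0,1}, columns {0,1} is −84·x² − 126·xy − 42·y² = (-42)·(x + y)(2·x + y), vanishing at (x:y) = (1:-1) and (1:-2).
M₁ = S₀ − S₁ = [[0, 0, 0], [1, -2, -2]] = (0, 1)(1, -2, -2)ᵀ and M₂ = S₀ − 2·S₁ = [[-12, -18, -12], [-18, -27, -18]] = (-3)·(2, 3)(2, 3, 2)ᵀ, so take a₁ = (0, 1), b₁ = (1, -2, -2), a₂ = (2, 3), b₂ = (2, 3, 2).
Each slice is an integer combination of E₁ = a₁b₁ᵀ and E₂ = a₂b₂ᵀ: S₀ = 2·E₁ + 3·E₂, S₁ = E₁ + 3·E₂, S₂ = E₁ − 3·E₂; reading off coefficients, c₁ = (2, 1, 1) and c₂ = (3, 3, -3).
Hence T = (0, 1) ⊗ (1, -2, -2) ⊗ (2, 1, 1) + (2, 3) ⊗ (2, 3, 2) ⊗ (3, 3, -3), so rank(T) ≤ 2.
These bounds meet, so rank(T) = 2.

rank(T) = 2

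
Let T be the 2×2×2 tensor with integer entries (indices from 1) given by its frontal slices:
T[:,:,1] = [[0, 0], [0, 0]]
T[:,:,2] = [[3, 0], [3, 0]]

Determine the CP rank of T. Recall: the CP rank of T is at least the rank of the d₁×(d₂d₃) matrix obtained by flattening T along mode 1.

Lower bound: T ≠ 0 (e.g. T[1,1,2] = 3), so rank(T) ≥ 1.
Upper bound: the mode-1 fibre T[:,1,2] = [3, 3] gives a = [1, 1] (primitive direction); the mode-2 fibre T[1,:,2] = [3, 0] gives b = [1, 0]; then c[k] = T[1,1,k] / (a[1]·b[1]) = [0, 3] / 1 = [0, 3].
Expanding [1, 1] ⊗ [1, 0] ⊗ [0, 3] reproduces all 8 entries of T, so T = [1, 1] ⊗ [1, 0] ⊗ [0, 3] and rank(T) ≤ 1.
These bounds meet, so rank(T) = 1.

1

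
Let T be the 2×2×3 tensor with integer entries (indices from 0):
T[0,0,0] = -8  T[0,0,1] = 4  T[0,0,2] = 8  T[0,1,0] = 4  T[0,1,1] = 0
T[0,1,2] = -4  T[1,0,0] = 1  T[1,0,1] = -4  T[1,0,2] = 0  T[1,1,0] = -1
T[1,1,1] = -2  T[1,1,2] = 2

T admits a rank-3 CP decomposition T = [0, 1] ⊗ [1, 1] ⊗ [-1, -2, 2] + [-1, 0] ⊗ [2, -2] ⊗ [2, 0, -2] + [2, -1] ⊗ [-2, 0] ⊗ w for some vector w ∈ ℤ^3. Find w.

Subtract the known terms from T to get the rank-1 residual R = [2, -1] ⊗ [-2, 0] ⊗ w, so R[i,j,k] = a[i]·b[j]·w[k]. Pick indices with nonzero a[0]·b[0] = (2)·(-2) = -4. Only the fibre through (0,0,·) is needed: R[0,0,:] = T[0,0,:] − Σₗ aₗ[0]bₗ[0]cₗ = [-8, 4, 8] − (0)·(1)·[-1, -2, 2] − (-1)·(2)·[2, 0, -2] = [-4, 4, 4]. Then w[k] = R[0,0,k] / -4 for each k, giving w = [-4, 4, 4] / -4 = [1, -1, -1].

w = [1, -1, -1]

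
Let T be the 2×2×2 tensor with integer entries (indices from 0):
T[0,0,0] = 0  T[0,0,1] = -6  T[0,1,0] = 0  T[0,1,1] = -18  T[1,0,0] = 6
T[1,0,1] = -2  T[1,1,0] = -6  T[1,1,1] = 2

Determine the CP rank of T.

2

Lower bound: the mode-3 unfolding of T (rows indexed by k, columns by (i,j) = (0,0), (0,1), (1,0), (1,1)) is [[0, 0, 6, -6], [-6, -18, -2, 2]].
There the 2×2 minor on rows k ∈ {0, 1}, columns (i,j) ∈ {(0,0), (1,0)} is det [[0, 6], [-6, -2]] = 36 ≠ 0, so this unfolding has rank ≥ 2; CP rank is at least every unfolding rank, so rank(T) ≥ 2. (Unfolding ranks only ever bound the CP rank from below — rank(T) can be strictly larger than all of them — so the matching upper bound has to come from an explicit 2-term decomposition.)
Upper bound — finding two terms. Write S_k = T[:,:,k] for the frontal slices: S₀ = [[0, 0], [6, -6]], S₁ = [[-6, -18], [-2, 2]].
If T = a₁ ⊗ b₁ ⊗ c₁ + a₂ ⊗ b₂ ⊗ c₂ then each S_k = c₁[k]·a₁b₁ᵀ + c₂[k]·a₂b₂ᵀ. S₀ and S₁ are linearly independent, so a₁b₁ᵀ and a₂b₂ᵀ must span the same plane of matrices: they are the rank-1 matrices of the form x·S₀ + y·S₁.
det(x·S₀ + y·S₁) is 144·xy − 48·y² = 48·(3·x − y)(y), vanishing at (x:y) = (1:3) and (1:0).
M₁ = S₀ + 3·S₁ = [[-18, -54], [0, 0]] = (-18)·[1, 0][1, 3]ᵀ and M₂ = S₀ = [[0, 0], [6, -6]] = 6·[0, 1][1, -1]ᵀ, so take a₁ = [1, 0], b₁ = [1, 3], a₂ = [0, 1], b₂ = [1, -1].
Each slice is an integer combination of E₁ = a₁b₁ᵀ and E₂ = a₂b₂ᵀ: S₀ = 6·E₂, S₁ = −6·E₁ − 2·E₂; reading off coefficients, c₁ = [0, -6] and c₂ = [6, -2].
Hence T = [1, 0] ⊗ [1, 3] ⊗ [0, -6] + [0, 1] ⊗ [1, -1] ⊗ [6, -2], so rank(T) ≤ 2.
These bounds meet, so rank(T) = 2.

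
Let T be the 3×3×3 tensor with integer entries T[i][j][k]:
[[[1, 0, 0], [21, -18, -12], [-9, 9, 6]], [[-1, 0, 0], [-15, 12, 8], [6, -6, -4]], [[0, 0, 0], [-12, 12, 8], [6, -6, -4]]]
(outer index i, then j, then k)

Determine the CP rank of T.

2

Lower bound: the mode-1 unfolding of T (rows indexed by i, columns by (j,k) = (0,0), (0,1), (0,2), (1,0), (1,1), (1,2), (2,0), (2,1), (2,2)) is [[1, 0, 0, 21, -18, -12, -9, 9, 6], [-1, 0, 0, -15, 12, 8, 6, -6, -4], [0, 0, 0, -12, 12, 8, 6, -6, -4]].
There the 2×2 minor on rows i ∈ {0, 1}, columns (j,k) ∈ {(0,0), (1,0)} is det [[1, 21], [-1, -15]] = 6 ≠ 0, so this unfolding has rank ≥ 2; CP rank is at least every unfolding rank, so rank(T) ≥ 2. (Flattening ranks never certify an upper bound on CP rank; for that we must actually write T with 2 rank-1 terms.)
Upper bound — finding two terms. Write S_k = T[:,:,k] for the frontal slices: S₀ = [[1, 21, -9], [-1, -15, 6], [0, -12, 6]], S₁ = [[0, -18, 9], [0, 12, -6], [0, 12, -6]], S₂ = [[0, -12, 6], [0, 8, -4], [0, 8, -4]].
If T = a₁ ⊗ b₁ ⊗ c₁ + a₂ ⊗ b₂ ⊗ c₂ then each S_k = c₁[k]·a₁b₁ᵀ + c₂[k]·a₂b₂ᵀ. S₀ and S₁ are linearly independent, so a₁b₁ᵀ and a₂b₂ᵀ must span the same plane of matrices: they are the rank-1 matrices of the form x·S₀ + y·S₁.
The 2×2 minor of x·S₀ + y·S₁ on rows {0,1}, columns {0,1} is 6·x² − 6·xy = 6·(x − y)(x), vanishing at (x:y) = (1:1) and (0:1).
M₁ = S₀ + S₁ = [[1, 3, 0], [-1, -3, 0], [0, 0, 0]] = (1, -1, 0)(1, 3, 0)ᵀ and M₂ = S₁ = [[0, -18, 9], [0, 12, -6], [0, 12, -6]] = (-3)·(3, -2, -2)(0, 2, -1)ᵀ, so take a₁ = (1, -1, 0), b₁ = (1, 3, 0), a₂ = (3, -2, -2), b₂ = (0, 2, -1).
Each slice is an integer combination of E₁ = a₁b₁ᵀ and E₂ = a₂b₂ᵀ: S₀ = E₁ + 3·E₂, S₁ = −3·E₂, S₂ = −2·E₂; reading off coefficients, c₁ = (1, 0, 0) and c₂ = (3, -3, -2).
Hence T = (1, -1, 0) ⊗ (1, 3, 0) ⊗ (1, 0, 0) + (3, -2, -2) ⊗ (0, 2, -1) ⊗ (3, -3, -2), so rank(T) ≤ 2.
These bounds meet, so rank(T) = 2.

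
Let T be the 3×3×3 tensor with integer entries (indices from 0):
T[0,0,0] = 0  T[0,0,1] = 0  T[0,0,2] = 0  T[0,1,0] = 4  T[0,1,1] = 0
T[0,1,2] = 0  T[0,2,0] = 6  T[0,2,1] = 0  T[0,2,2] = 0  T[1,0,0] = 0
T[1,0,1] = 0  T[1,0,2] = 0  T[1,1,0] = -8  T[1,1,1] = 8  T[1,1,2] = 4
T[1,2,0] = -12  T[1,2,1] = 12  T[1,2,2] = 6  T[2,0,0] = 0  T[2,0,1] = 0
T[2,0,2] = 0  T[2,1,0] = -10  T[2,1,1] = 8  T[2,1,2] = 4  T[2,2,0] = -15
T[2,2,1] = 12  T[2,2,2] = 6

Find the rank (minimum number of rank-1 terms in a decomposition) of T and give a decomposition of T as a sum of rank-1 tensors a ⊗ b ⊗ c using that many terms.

Lower bound: in the mode-3 unfolding of T (rows indexed by k, columns by (i,j)) the 2×2 minor on rows k ∈ {0, 1}, columns (i,j) ∈ {(0,1), (1,1)} is det [[4, -8], [0, 8]] = 32 ≠ 0, so that unfolding has rank ≥ 2 and hence rank(T) ≥ 2 (CP rank is at least every unfolding rank, though it can be larger).
Upper bound: T[:,j,:] = b[j]·M for every slice, with b = [0, 2, 3] and M = [[2, 0, 0], [-4, 4, 2], [-5, 4, 2]] (rows i, columns k).
The rows of M satisfy (row 0) = 2·(row 1) − 2·(row 2), so splitting by rows, M = [2, 1, 0][-4, 4, 2]ᵀ + [-2, 0, 1][-5, 4, 2]ᵀ.
Hence T = [2, 1, 0] ⊗ [0, 2, 3] ⊗ [-4, 4, 2] + [-2, 0, 1] ⊗ [0, 2, 3] ⊗ [-5, 4, 2], so rank(T) ≤ 2.
These bounds meet, so rank(T) = 2.

rank(T) = 2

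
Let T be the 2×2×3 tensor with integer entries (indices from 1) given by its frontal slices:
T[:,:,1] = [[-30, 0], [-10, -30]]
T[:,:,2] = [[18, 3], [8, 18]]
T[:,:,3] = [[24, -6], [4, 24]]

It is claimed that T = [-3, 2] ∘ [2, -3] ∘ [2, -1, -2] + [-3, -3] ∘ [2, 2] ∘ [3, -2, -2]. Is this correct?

Reconstruct entrywise from the claimed factors. For example, T[2,2,3] = 24 and Σₗ aₗ[2]bₗ[2]cₗ[3] = (2)·(-3)·(-2) + (-3)·(2)·(-2) = 24; checking all 12 entries, every one matches. The claim holds.

Yes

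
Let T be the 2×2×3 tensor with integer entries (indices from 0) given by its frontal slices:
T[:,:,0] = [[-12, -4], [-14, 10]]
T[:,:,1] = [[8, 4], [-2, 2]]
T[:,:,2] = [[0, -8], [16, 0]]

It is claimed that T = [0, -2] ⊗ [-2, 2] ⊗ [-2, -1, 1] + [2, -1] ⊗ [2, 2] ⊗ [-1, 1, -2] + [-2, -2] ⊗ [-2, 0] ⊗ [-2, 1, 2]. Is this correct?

Reconstruct entrywise from the claimed factors. For example, T[1,1,0] = 10 and Σₗ aₗ[1]bₗ[1]cₗ[0] = (-2)·(2)·(-2) + (-1)·(2)·(-1) + (-2)·(0)·(-2) = 10; checking all 12 entries, every one matches. The claim holds.

Yes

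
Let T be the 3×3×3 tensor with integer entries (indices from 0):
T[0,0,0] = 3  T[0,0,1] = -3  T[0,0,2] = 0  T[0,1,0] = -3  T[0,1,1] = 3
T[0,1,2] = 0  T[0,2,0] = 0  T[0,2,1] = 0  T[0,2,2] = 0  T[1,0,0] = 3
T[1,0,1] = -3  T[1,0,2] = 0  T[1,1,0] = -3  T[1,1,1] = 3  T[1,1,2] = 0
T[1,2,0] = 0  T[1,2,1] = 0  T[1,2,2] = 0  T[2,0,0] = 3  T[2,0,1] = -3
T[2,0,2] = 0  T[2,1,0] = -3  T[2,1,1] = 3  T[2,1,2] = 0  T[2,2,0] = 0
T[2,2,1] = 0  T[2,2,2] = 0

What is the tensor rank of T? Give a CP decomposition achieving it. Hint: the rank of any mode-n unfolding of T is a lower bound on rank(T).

Lower bound: T ≠ 0 (e.g. T[0,0,0] = 3), so rank(T) ≥ 1.
Upper bound: if T = a ⊗ b ⊗ c then every fibre of T is a multiple of the corresponding factor, so read the factors off the fibres through the nonzero entry T[0,0,0] = 3.
The mode-1 fibre T[:,0,0] = [3, 3, 3] gives a = [1, 1, 1] (primitive direction); the mode-2 fibre T[0,:,0] = [3, -3, 0] gives b = [1, -1, 0]; then c[k] = T[0,0,k] / (a[0]·b[0]) = [3, -3, 0] / 1 = [3, -3, 0].
Expanding [1, 1, 1] ⊗ [1, -1, 0] ⊗ [3, -3, 0] reproduces all 27 entries of T, so T = [1, 1, 1] ⊗ [1, -1, 0] ⊗ [3, -3, 0] and rank(T) ≤ 1.
These bounds meet, so rank(T) = 1.

rank(T) = 1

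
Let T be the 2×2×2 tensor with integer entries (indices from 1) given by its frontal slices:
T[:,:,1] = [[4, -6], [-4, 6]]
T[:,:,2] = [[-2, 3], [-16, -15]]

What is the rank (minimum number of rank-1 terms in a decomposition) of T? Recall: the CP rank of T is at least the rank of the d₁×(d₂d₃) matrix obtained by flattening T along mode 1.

2

Lower bound: in the mode-1 unfolding of T (rows indexed by i, columns by (j,k)) the 2×2 minor on rows i ∈ {1, 2}, columns (j,k) ∈ {(1,1), (1,2)} is det [[4, -2], [-4, -16]] = -72 ≠ 0, so that unfolding has rank ≥ 2 and hence rank(T) ≥ 2 (CP rank is at least every unfolding rank, though it can be larger).
Upper bound: with S_k = T[:,:,k], the two rank-1 terms a₁b₁ᵀ, a₂b₂ᵀ are the rank-1 members of the pencil x·S₁ + y·S₂.
det(x·S₁ + y·S₂) is −156·xy + 78·y² = (-78)·(2·x − y)(y), vanishing at (x:y) = (1:2) and (1:0).
M₁ = S₁ + 2·S₂ = [[0, 0], [-36, -24]] = (-12)·[0, 1][3, 2]ᵀ and M₂ = S₁ = [[4, -6], [-4, 6]] = 2·[1, -1][2, -3]ᵀ, so take a₁ = [0, 1], b₁ = [3, 2], a₂ = [1, -1], b₂ = [2, -3].
Each slice is an integer combination of E₁ = a₁b₁ᵀ and E₂ = a₂b₂ᵀ: S₁ = 2·E₂, S₂ = −6·E₁ − E₂; reading off coefficients, c₁ = [0, -6] and c₂ = [2, -1].
Hence T = [0, 1] ⊗ [3, 2] ⊗ [0, -6] + [1, -1] ⊗ [2, -3] ⊗ [2, -1], so rank(T) ≤ 2.
These bounds meet, so rank(T) = 2.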